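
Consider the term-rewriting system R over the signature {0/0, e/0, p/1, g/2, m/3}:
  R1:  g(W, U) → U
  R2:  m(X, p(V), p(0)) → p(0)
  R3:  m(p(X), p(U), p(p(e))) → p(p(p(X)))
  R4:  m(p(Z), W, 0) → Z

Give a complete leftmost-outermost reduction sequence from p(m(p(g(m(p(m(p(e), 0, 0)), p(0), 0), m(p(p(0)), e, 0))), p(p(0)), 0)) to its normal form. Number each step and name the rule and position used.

1. p(m(p(g(m(p(m(p(e), 0, 0)), p(0), 0), m(p(p(0)), e, 0))), p(p(0)), 0))  →  p(g(m(p(m(p(e), 0, 0)), p(0), 0), m(p(p(0)), e, 0)))   [R4 at 1]
2. p(g(m(p(m(p(e), 0, 0)), p(0), 0), m(p(p(0)), e, 0)))  →  p(m(p(p(0)), e, 0))   [R1 at 1]
3. p(m(p(p(0)), e, 0))  →  p(p(0))   [R4 at 1]

p(p(0))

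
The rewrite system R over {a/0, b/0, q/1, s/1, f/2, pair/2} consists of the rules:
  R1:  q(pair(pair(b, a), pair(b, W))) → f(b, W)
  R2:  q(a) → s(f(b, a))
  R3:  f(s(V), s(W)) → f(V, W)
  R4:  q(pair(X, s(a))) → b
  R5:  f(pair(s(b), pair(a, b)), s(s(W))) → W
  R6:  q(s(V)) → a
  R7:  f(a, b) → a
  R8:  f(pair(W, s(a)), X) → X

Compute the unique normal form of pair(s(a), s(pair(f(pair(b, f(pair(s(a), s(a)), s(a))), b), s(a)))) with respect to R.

1. pair(s(a), s(pair(f(pair(b, f(pair(s(a), s(a)), s(a))), b), s(a))))  →  pair(s(a), s(pair(f(pair(b, s(a)), b), s(a))))   [R8 at 2.1.1.1.2]
2. pair(s(a), s(pair(f(pair(b, s(a)), b), s(a))))  →  pair(s(a), s(pair(b, s(a))))   [R8 at 2.1.1]

pair(s(a), s(pair(b, s(a))))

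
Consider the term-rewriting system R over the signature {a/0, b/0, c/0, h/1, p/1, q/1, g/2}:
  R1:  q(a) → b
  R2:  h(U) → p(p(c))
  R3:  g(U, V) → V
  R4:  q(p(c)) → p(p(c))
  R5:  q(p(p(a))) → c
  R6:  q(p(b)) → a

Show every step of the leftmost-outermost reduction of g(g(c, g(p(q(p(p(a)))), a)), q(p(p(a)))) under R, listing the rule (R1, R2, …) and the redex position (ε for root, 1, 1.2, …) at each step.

c

1. g(g(c, g(p(q(p(p(a)))), a)), q(p(p(a))))  →  q(p(p(a)))   [R3 at ε]
2. q(p(p(a)))  →  c   [R5 at ε]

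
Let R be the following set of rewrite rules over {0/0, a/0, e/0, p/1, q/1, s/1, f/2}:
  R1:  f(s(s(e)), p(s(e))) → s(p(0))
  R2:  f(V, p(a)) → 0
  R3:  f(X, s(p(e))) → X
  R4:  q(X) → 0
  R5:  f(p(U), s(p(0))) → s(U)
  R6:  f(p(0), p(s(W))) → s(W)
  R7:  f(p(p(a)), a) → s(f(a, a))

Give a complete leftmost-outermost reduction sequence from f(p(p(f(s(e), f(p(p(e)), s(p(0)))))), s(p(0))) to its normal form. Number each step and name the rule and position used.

1. f(p(p(f(s(e), f(p(p(e)), s(p(0)))))), s(p(0)))  →  s(p(f(s(e), f(p(p(e)), s(p(0))))))   [R5 at ε]
2. s(p(f(s(e), f(p(p(e)), s(p(0))))))  →  s(p(f(s(e), s(p(e)))))   [R5 at 1.1.2]
3. s(p(f(s(e), s(p(e)))))  →  s(p(s(e)))   [R3 at 1.1]

s(p(s(e)))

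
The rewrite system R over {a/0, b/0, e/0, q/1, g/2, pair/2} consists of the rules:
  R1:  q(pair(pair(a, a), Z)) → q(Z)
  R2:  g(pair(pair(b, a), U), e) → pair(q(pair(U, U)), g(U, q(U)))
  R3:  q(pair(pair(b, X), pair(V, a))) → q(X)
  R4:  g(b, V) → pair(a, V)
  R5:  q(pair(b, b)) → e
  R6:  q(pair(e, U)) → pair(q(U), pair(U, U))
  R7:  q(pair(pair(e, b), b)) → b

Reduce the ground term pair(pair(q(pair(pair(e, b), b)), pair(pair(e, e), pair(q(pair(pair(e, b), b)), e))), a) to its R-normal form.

pair(pair(b, pair(pair(e, e), pair(b, e))), a)

1. pair(pair(q(pair(pair(e, b), b)), pair(pair(e, e), pair(q(pair(pair(e, b), b)), e))), a)  →  pair(pair(b, pair(pair(e, e), pair(q(pair(pair(e, b), b)), e))), a)   [R7 at 1.1]
2. pair(pair(b, pair(pair(e, e), pair(q(pair(pair(e, b), b)), e))), a)  →  pair(pair(b, pair(pair(e, e), pair(b, e))), a)   [R7 at 1.2.2.1]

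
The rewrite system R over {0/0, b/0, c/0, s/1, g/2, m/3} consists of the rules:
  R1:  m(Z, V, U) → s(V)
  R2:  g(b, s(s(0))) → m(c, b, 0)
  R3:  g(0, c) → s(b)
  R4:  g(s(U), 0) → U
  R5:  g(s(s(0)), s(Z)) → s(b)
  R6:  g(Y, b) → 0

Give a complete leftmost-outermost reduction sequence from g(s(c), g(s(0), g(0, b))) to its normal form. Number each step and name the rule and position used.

c

1. g(s(c), g(s(0), g(0, b)))  →  g(s(c), g(s(0), 0))   [R6 at 2.2]
2. g(s(c), g(s(0), 0))  →  g(s(c), 0)   [R4 at 2]
3. g(s(c), 0)  →  c   [R4 at ε]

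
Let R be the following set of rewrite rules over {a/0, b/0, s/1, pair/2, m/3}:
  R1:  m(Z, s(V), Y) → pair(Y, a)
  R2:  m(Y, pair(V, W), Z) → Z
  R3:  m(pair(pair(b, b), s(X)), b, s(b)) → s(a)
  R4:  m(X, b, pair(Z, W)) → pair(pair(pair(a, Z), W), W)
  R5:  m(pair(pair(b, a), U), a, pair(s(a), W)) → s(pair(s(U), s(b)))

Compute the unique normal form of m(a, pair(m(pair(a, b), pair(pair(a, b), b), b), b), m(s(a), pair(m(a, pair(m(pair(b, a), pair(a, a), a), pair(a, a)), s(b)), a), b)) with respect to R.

b

1. m(a, pair(m(pair(a, b), pair(pair(a, b), b), b), b), m(s(a), pair(m(a, pair(m(pair(b, a), pair(a, a), a), pair(a, a)), s(b)), a), b))  →  m(s(a), pair(m(a, pair(m(pair(b, a), pair(a, a), a), pair(a, a)), s(b)), a), b)   [R2 at ε]
2. m(s(a), pair(m(a, pair(m(pair(b, a), pair(a, a), a), pair(a, a)), s(b)), a), b)  →  b   [R2 at ε]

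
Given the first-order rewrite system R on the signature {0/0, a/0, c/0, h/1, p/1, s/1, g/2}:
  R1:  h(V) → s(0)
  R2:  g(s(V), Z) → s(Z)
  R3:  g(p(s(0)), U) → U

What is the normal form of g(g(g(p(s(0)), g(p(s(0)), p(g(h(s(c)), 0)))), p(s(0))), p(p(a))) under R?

1. g(g(g(p(s(0)), g(p(s(0)), p(g(h(s(c)), 0)))), p(s(0))), p(p(a)))  →  g(g(g(p(s(0)), p(g(h(s(c)), 0))), p(s(0))), p(p(a)))   [R3 at 1.1]
2. g(g(g(p(s(0)), p(g(h(s(c)), 0))), p(s(0))), p(p(a)))  →  g(g(p(g(h(s(c)), 0)), p(s(0))), p(p(a)))   [R3 at 1.1]
3. g(g(p(g(h(s(c)), 0)), p(s(0))), p(p(a)))  →  g(g(p(g(s(0), 0)), p(s(0))), p(p(a)))   [R1 at 1.1.1.1]
4. g(g(p(g(s(0), 0)), p(s(0))), p(p(a)))  →  g(g(p(s(0)), p(s(0))), p(p(a)))   [R2 at 1.1.1]
5. g(g(p(s(0)), p(s(0))), p(p(a)))  →  g(p(s(0)), p(p(a)))   [R3 at 1]
6. g(p(s(0)), p(p(a)))  →  p(p(a))   [R3 at ε]

p(p(a))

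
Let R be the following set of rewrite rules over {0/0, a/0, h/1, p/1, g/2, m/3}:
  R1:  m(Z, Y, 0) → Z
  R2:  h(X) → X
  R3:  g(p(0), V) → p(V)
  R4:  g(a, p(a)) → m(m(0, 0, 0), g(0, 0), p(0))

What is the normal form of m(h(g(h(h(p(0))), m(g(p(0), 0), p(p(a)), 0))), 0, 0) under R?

1. m(h(g(h(h(p(0))), m(g(p(0), 0), p(p(a)), 0))), 0, 0)  →  h(g(h(h(p(0))), m(g(p(0), 0), p(p(a)), 0)))   [R1 at ε]
2. h(g(h(h(p(0))), m(g(p(0), 0), p(p(a)), 0)))  →  g(h(h(p(0))), m(g(p(0), 0), p(p(a)), 0))   [R2 at ε]
3. g(h(h(p(0))), m(g(p(0), 0), p(p(a)), 0))  →  g(h(p(0)), m(g(p(0), 0), p(p(a)), 0))   [R2 at 1]
4. g(h(p(0)), m(g(p(0), 0), p(p(a)), 0))  →  g(p(0), m(g(p(0), 0), p(p(a)), 0))   [R2 at 1]
5. g(p(0), m(g(p(0), 0), p(p(a)), 0))  →  p(m(g(p(0), 0), p(p(a)), 0))   [R3 at ε]
6. p(m(g(p(0), 0), p(p(a)), 0))  →  p(g(p(0), 0))   [R1 at 1]
7. p(g(p(0), 0))  →  p(p(0))   [R3 at 1]

p(p(0))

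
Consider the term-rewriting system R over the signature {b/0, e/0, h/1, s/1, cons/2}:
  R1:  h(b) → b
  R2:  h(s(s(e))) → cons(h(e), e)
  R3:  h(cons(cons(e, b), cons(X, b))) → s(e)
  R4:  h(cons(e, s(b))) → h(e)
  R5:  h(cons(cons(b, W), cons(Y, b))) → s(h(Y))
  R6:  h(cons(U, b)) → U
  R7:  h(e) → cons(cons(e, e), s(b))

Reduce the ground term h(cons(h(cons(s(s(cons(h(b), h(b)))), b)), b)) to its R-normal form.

s(s(cons(b, b)))

1. h(cons(h(cons(s(s(cons(h(b), h(b)))), b)), b))  →  h(cons(s(s(cons(h(b), h(b)))), b))   [R6 at ε]
2. h(cons(s(s(cons(h(b), h(b)))), b))  →  s(s(cons(h(b), h(b))))   [R6 at ε]
3. s(s(cons(h(b), h(b))))  →  s(s(cons(b, h(b))))   [R1 at 1.1.1]
4. s(s(cons(b, h(b))))  →  s(s(cons(b, b)))   [R1 at 1.1.2]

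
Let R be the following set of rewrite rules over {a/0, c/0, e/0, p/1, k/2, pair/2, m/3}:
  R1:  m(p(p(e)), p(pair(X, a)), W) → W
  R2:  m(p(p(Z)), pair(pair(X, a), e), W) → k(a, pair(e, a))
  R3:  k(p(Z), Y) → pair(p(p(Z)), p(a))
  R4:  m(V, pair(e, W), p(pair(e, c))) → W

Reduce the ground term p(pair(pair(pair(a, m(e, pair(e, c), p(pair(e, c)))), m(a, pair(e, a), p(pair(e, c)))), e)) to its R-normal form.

p(pair(pair(pair(a, c), a), e))

1. p(pair(pair(pair(a, m(e, pair(e, c), p(pair(e, c)))), m(a, pair(e, a), p(pair(e, c)))), e))  →  p(pair(pair(pair(a, c), m(a, pair(e, a), p(pair(e, c)))), e))   [R4 at 1.1.1.2]
2. p(pair(pair(pair(a, c), m(a, pair(e, a), p(pair(e, c)))), e))  →  p(pair(pair(pair(a, c), a), e))   [R4 at 1.1.2]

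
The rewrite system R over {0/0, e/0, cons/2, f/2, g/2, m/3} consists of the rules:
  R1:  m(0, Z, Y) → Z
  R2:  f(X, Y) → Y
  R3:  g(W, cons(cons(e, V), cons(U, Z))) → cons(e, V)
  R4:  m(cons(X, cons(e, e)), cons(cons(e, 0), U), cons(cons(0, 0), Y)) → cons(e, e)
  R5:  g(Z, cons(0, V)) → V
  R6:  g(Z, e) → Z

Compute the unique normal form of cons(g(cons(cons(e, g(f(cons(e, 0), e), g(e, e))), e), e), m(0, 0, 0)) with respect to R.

1. cons(g(cons(cons(e, g(f(cons(e, 0), e), g(e, e))), e), e), m(0, 0, 0))  →  cons(cons(cons(e, g(f(cons(e, 0), e), g(e, e))), e), m(0, 0, 0))   [R6 at 1]
2. cons(cons(cons(e, g(f(cons(e, 0), e), g(e, e))), e), m(0, 0, 0))  →  cons(cons(cons(e, g(e, g(e, e))), e), m(0, 0, 0))   [R2 at 1.1.2.1]
3. cons(cons(cons(e, g(e, g(e, e))), e), m(0, 0, 0))  →  cons(cons(cons(e, g(e, e)), e), m(0, 0, 0))   [R6 at 1.1.2.2]
4. cons(cons(cons(e, g(e, e)), e), m(0, 0, 0))  →  cons(cons(cons(e, e), e), m(0, 0, 0))   [R6 at 1.1.2]
5. cons(cons(cons(e, e), e), m(0, 0, 0))  →  cons(cons(cons(e, e), e), 0)   [R1 at 2]

cons(cons(cons(e, e), e), 0)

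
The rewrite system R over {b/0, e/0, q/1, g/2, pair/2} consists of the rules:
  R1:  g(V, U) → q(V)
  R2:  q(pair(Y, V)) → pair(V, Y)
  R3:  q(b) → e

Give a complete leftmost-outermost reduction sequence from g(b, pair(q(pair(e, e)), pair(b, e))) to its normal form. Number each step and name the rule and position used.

e

1. g(b, pair(q(pair(e, e)), pair(b, e)))  →  q(b)   [R1 at ε]
2. q(b)  →  e   [R3 at ε]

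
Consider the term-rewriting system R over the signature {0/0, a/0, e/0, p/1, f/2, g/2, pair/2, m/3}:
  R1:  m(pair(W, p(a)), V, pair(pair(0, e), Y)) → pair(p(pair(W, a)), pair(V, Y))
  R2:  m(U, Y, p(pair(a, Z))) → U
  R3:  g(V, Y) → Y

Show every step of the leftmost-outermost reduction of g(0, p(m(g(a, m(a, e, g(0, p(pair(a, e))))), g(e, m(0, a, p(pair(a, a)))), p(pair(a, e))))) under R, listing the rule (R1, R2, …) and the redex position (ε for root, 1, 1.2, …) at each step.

p(a)

1. g(0, p(m(g(a, m(a, e, g(0, p(pair(a, e))))), g(e, m(0, a, p(pair(a, a)))), p(pair(a, e)))))  →  p(m(g(a, m(a, e, g(0, p(pair(a, e))))), g(e, m(0, a, p(pair(a, a)))), p(pair(a, e))))   [R3 at ε]
2. p(m(g(a, m(a, e, g(0, p(pair(a, e))))), g(e, m(0, a, p(pair(a, a)))), p(pair(a, e))))  →  p(g(a, m(a, e, g(0, p(pair(a, e))))))   [R2 at 1]
3. p(g(a, m(a, e, g(0, p(pair(a, e))))))  →  p(m(a, e, g(0, p(pair(a, e)))))   [R3 at 1]
4. p(m(a, e, g(0, p(pair(a, e)))))  →  p(m(a, e, p(pair(a, e))))   [R3 at 1.3]
5. p(m(a, e, p(pair(a, e))))  →  p(a)   [R2 at 1]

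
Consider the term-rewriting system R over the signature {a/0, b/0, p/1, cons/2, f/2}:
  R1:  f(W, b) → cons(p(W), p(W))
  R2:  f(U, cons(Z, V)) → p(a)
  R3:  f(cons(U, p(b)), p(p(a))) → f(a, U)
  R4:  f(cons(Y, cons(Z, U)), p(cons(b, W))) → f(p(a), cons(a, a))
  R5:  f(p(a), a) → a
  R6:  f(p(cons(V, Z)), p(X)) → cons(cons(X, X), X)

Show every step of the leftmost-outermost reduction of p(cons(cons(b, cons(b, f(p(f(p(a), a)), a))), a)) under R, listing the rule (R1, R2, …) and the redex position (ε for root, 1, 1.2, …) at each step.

1. p(cons(cons(b, cons(b, f(p(f(p(a), a)), a))), a))  →  p(cons(cons(b, cons(b, f(p(a), a))), a))   [R5 at 1.1.2.2.1.1]
2. p(cons(cons(b, cons(b, f(p(a), a))), a))  →  p(cons(cons(b, cons(b, a)), a))   [R5 at 1.1.2.2]

p(cons(cons(b, cons(b, a)), a))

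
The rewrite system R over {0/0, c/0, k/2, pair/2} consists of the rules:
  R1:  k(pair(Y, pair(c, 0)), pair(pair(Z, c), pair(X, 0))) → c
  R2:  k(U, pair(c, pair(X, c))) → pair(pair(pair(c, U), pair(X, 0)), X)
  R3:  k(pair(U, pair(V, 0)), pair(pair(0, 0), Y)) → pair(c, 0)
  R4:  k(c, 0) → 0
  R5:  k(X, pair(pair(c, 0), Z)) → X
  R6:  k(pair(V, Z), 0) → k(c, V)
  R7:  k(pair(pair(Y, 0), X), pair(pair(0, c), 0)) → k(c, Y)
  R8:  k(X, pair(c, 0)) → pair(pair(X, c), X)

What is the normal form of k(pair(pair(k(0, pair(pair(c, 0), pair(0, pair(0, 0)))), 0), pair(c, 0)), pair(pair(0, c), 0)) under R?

1. k(pair(pair(k(0, pair(pair(c, 0), pair(0, pair(0, 0)))), 0), pair(c, 0)), pair(pair(0, c), 0))  →  k(c, k(0, pair(pair(c, 0), pair(0, pair(0, 0)))))   [R7 at ε]
2. k(c, k(0, pair(pair(c, 0), pair(0, pair(0, 0)))))  →  k(c, 0)   [R5 at 2]
3. k(c, 0)  →  0   [R4 at ε]

0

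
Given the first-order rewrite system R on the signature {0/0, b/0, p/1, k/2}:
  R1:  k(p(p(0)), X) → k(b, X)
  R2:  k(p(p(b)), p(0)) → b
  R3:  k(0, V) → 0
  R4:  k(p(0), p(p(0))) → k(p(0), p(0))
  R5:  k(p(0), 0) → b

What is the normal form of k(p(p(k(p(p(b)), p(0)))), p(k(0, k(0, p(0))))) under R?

1. k(p(p(k(p(p(b)), p(0)))), p(k(0, k(0, p(0)))))  →  k(p(p(b)), p(k(0, k(0, p(0)))))   [R2 at 1.1.1]
2. k(p(p(b)), p(k(0, k(0, p(0)))))  →  k(p(p(b)), p(0))   [R3 at 2.1]
3. k(p(p(b)), p(0))  →  b   [R2 at ε]

b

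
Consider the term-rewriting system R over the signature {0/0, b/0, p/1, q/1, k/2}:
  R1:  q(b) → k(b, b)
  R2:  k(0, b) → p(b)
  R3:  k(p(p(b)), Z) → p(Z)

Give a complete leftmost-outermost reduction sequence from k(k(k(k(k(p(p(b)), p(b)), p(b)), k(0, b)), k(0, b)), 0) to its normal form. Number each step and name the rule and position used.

p(0)

1. k(k(k(k(k(p(p(b)), p(b)), p(b)), k(0, b)), k(0, b)), 0)  →  k(k(k(k(p(p(b)), p(b)), k(0, b)), k(0, b)), 0)   [R3 at 1.1.1.1]
2. k(k(k(k(p(p(b)), p(b)), k(0, b)), k(0, b)), 0)  →  k(k(k(p(p(b)), k(0, b)), k(0, b)), 0)   [R3 at 1.1.1]
3. k(k(k(p(p(b)), k(0, b)), k(0, b)), 0)  →  k(k(p(k(0, b)), k(0, b)), 0)   [R3 at 1.1]
4. k(k(p(k(0, b)), k(0, b)), 0)  →  k(k(p(p(b)), k(0, b)), 0)   [R2 at 1.1.1]
5. k(k(p(p(b)), k(0, b)), 0)  →  k(p(k(0, b)), 0)   [R3 at 1]
6. k(p(k(0, b)), 0)  →  k(p(p(b)), 0)   [R2 at 1.1]
7. k(p(p(b)), 0)  →  p(0)   [R3 at ε]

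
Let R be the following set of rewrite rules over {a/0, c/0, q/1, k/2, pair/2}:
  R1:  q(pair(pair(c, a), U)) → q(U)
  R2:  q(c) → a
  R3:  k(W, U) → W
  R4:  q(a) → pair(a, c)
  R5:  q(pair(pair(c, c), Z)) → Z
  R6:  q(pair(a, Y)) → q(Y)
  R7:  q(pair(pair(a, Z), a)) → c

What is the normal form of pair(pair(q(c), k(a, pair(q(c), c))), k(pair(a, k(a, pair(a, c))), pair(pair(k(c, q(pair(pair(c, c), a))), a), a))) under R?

pair(pair(a, a), pair(a, a))

1. pair(pair(q(c), k(a, pair(q(c), c))), k(pair(a, k(a, pair(a, c))), pair(pair(k(c, q(pair(pair(c, c), a))), a), a)))  →  pair(pair(a, k(a, pair(q(c), c))), k(pair(a, k(a, pair(a, c))), pair(pair(k(c, q(pair(pair(c, c), a))), a), a)))   [R2 at 1.1]
2. pair(pair(a, k(a, pair(q(c), c))), k(pair(a, k(a, pair(a, c))), pair(pair(k(c, q(pair(pair(c, c), a))), a), a)))  →  pair(pair(a, a), k(pair(a, k(a, pair(a, c))), pair(pair(k(c, q(pair(pair(c, c), a))), a), a)))   [R3 at 1.2]
3. pair(pair(a, a), k(pair(a, k(a, pair(a, c))), pair(pair(k(c, q(pair(pair(c, c), a))), a), a)))  →  pair(pair(a, a), pair(a, k(a, pair(a, c))))   [R3 at 2]
4. pair(pair(a, a), pair(a, k(a, pair(a, c))))  →  pair(pair(a, a), pair(a, a))   [R3 at 2.2]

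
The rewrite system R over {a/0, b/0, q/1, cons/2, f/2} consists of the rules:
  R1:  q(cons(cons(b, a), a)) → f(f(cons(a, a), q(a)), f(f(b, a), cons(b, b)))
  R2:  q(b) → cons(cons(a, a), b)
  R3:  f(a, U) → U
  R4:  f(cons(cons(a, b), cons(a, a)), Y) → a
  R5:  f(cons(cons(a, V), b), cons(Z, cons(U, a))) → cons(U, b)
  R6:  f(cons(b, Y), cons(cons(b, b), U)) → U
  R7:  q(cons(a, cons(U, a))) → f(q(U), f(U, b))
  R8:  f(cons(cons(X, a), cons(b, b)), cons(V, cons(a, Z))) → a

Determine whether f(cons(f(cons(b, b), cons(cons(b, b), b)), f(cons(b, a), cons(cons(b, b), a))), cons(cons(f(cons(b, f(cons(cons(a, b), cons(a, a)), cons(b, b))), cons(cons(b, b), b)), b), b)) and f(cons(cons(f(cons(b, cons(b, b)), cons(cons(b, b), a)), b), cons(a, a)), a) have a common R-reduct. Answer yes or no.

Reduce t₁ = f(cons(f(cons(b, b), cons(cons(b, b), b)), f(cons(b, a), cons(cons(b, b), a))), cons(cons(f(cons(b, f(cons(cons(a, b), cons(a, a)), cons(b, b))), cons(cons(b, b), b)), b), b)):
1. f(cons(f(cons(b, b), cons(cons(b, b), b)), f(cons(b, a), cons(cons(b, b), a))), cons(cons(f(cons(b, f(cons(cons(a, b), cons(a, a)), cons(b, b))), cons(cons(b, b), b)), b), b))  →  f(cons(b, f(cons(b, a), cons(cons(b, b), a))), cons(cons(f(cons(b, f(cons(cons(a, b), cons(a, a)), cons(b, b))), cons(cons(b, b), b)), b), b))   [R6 at 1.1]
2. f(cons(b, f(cons(b, a), cons(cons(b, b), a))), cons(cons(f(cons(b, f(cons(cons(a, b), cons(a, a)), cons(b, b))), cons(cons(b, b), b)), b), b))  →  f(cons(b, a), cons(cons(f(cons(b, f(cons(cons(a, b), cons(a, a)), cons(b, b))), cons(cons(b, b), b)), b), b))   [R6 at 1.2]
3. f(cons(b, a), cons(cons(f(cons(b, f(cons(cons(a, b), cons(a, a)), cons(b, b))), cons(cons(b, b), b)), b), b))  →  f(cons(b, a), cons(cons(b, b), b))   [R6 at 2.1.1]
4. f(cons(b, a), cons(cons(b, b), b))  →  b   [R6 at ε]

Reduce t₂ = f(cons(cons(f(cons(b, cons(b, b)), cons(cons(b, b), a)), b), cons(a, a)), a):
1. f(cons(cons(f(cons(b, cons(b, b)), cons(cons(b, b), a)), b), cons(a, a)), a)  →  f(cons(cons(a, b), cons(a, a)), a)   [R6 at 1.1.1]
2. f(cons(cons(a, b), cons(a, a)), a)  →  a   [R4 at ε]

no — NF(t₁) = b, NF(t₂) = a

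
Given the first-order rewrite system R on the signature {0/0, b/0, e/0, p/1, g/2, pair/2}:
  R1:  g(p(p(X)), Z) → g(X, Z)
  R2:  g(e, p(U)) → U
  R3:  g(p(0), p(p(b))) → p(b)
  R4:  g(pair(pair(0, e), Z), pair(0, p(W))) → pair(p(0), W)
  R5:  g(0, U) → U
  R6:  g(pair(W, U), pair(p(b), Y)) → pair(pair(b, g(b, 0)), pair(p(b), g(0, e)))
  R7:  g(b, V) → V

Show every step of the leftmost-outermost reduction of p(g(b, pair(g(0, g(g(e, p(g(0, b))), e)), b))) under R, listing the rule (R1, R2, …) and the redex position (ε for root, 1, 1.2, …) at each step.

p(pair(e, b))

1. p(g(b, pair(g(0, g(g(e, p(g(0, b))), e)), b)))  →  p(pair(g(0, g(g(e, p(g(0, b))), e)), b))   [R7 at 1]
2. p(pair(g(0, g(g(e, p(g(0, b))), e)), b))  →  p(pair(g(g(e, p(g(0, b))), e), b))   [R5 at 1.1]
3. p(pair(g(g(e, p(g(0, b))), e), b))  →  p(pair(g(g(0, b), e), b))   [R2 at 1.1.1]
4. p(pair(g(g(0, b), e), b))  →  p(pair(g(b, e), b))   [R5 at 1.1.1]
5. p(pair(g(b, e), b))  →  p(pair(e, b))   [R7 at 1.1]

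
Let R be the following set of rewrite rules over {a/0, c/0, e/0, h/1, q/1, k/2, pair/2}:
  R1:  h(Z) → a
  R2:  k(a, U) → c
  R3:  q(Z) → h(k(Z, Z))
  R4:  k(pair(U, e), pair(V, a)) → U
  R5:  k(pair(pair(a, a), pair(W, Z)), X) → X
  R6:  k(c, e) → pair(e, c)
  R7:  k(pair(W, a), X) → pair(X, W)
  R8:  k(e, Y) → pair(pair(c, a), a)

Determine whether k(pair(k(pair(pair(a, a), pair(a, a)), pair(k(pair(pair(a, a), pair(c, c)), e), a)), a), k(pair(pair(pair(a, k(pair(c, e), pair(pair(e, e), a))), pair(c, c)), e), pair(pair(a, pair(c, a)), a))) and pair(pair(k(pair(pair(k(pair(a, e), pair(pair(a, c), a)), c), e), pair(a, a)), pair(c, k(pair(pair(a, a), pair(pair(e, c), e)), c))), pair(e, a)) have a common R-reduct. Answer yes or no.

yes — NF(t₁) = pair(pair(pair(a, c), pair(c, c)), pair(e, a)), NF(t₂) = pair(pair(pair(a, c), pair(c, c)), pair(e, a))

Reduce t₁ = k(pair(k(pair(pair(a, a), pair(a, a)), pair(k(pair(pair(a, a), pair(c, c)), e), a)), a), k(pair(pair(pair(a, k(pair(c, e), pair(pair(e, e), a))), pair(c, c)), e), pair(pair(a, pair(c, a)), a))):
1. k(pair(k(pair(pair(a, a), pair(a, a)), pair(k(pair(pair(a, a), pair(c, c)), e), a)), a), k(pair(pair(pair(a, k(pair(c, e), pair(pair(e, e), a))), pair(c, c)), e), pair(pair(a, pair(c, a)), a)))  →  pair(k(pair(pair(pair(a, k(pair(c, e), pair(pair(e, e), a))), pair(c, c)), e), pair(pair(a, pair(c, a)), a)), k(pair(pair(a, a), pair(a, a)), pair(k(pair(pair(a, a), pair(c, c)), e), a)))   [R7 at ε]
2. pair(k(pair(pair(pair(a, k(pair(c, e), pair(pair(e, e), a))), pair(c, c)), e), pair(pair(a, pair(c, a)), a)), k(pair(pair(a, a), pair(a, a)), pair(k(pair(pair(a, a), pair(c, c)), e), a)))  →  pair(pair(pair(a, k(pair(c, e), pair(pair(e, e), a))), pair(c, c)), k(pair(pair(a, a), pair(a, a)), pair(k(pair(pair(a, a), pair(c, c)), e), a)))   [R4 at 1]
3. pair(pair(pair(a, k(pair(c, e), pair(pair(e, e), a))), pair(c, c)), k(pair(pair(a, a), pair(a, a)), pair(k(pair(pair(a, a), pair(c, c)), e), a)))  →  pair(pair(pair(a, c), pair(c, c)), k(pair(pair(a, a), pair(a, a)), pair(k(pair(pair(a, a), pair(c, c)), e), a)))   [R4 at 1.1.2]
4. pair(pair(pair(a, c), pair(c, c)), k(pair(pair(a, a), pair(a, a)), pair(k(pair(pair(a, a), pair(c, c)), e), a)))  →  pair(pair(pair(a, c), pair(c, c)), pair(k(pair(pair(a, a), pair(c, c)), e), a))   [R5 at 2]
5. pair(pair(pair(a, c), pair(c, c)), pair(k(pair(pair(a, a), pair(c, c)), e), a))  →  pair(pair(pair(a, c), pair(c, c)), pair(e, a))   [R5 at 2.1]

Reduce t₂ = pair(pair(k(pair(pair(k(pair(a, e), pair(pair(a, c), a)), c), e), pair(a, a)), pair(c, k(pair(pair(a, a), pair(pair(e, c), e)), c))), pair(e, a)):
1. pair(pair(k(pair(pair(k(pair(a, e), pair(pair(a, c), a)), c), e), pair(a, a)), pair(c, k(pair(pair(a, a), pair(pair(e, c), e)), c))), pair(e, a))  →  pair(pair(pair(k(pair(a, e), pair(pair(a, c), a)), c), pair(c, k(pair(pair(a, a), pair(pair(e, c), e)), c))), pair(e, a))   [R4 at 1.1]
2. pair(pair(pair(k(pair(a, e), pair(pair(a, c), a)), c), pair(c, k(pair(pair(a, a), pair(pair(e, c), e)), c))), pair(e, a))  →  pair(pair(pair(a, c), pair(c, k(pair(pair(a, a), pair(pair(e, c), e)), c))), pair(e, a))   [R4 at 1.1.1]
3. pair(pair(pair(a, c), pair(c, k(pair(pair(a, a), pair(pair(e, c), e)), c))), pair(e, a))  →  pair(pair(pair(a, c), pair(c, c)), pair(e, a))   [R5 at 1.2.2]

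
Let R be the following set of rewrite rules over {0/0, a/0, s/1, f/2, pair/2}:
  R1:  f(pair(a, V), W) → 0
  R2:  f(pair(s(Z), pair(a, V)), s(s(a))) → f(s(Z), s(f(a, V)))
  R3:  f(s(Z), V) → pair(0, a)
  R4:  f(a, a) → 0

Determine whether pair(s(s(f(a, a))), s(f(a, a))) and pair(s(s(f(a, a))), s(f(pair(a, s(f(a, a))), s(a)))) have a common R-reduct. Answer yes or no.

yes — NF(t₁) = pair(s(s(0)), s(0)), NF(t₂) = pair(s(s(0)), s(0))

Reduce t₁ = pair(s(s(f(a, a))), s(f(a, a))):
1. pair(s(s(f(a, a))), s(f(a, a)))  →  pair(s(s(0)), s(f(a, a)))   [R4 at 1.1.1]
2. pair(s(s(0)), s(f(a, a)))  →  pair(s(s(0)), s(0))   [R4 at 2.1]

Reduce t₂ = pair(s(s(f(a, a))), s(f(pair(a, s(f(a, a))), s(a)))):
1. pair(s(s(f(a, a))), s(f(pair(a, s(f(a, a))), s(a))))  →  pair(s(s(0)), s(f(pair(a, s(f(a, a))), s(a))))   [R4 at 1.1.1]
2. pair(s(s(0)), s(f(pair(a, s(f(a, a))), s(a))))  →  pair(s(s(0)), s(0))   [R1 at 2.1]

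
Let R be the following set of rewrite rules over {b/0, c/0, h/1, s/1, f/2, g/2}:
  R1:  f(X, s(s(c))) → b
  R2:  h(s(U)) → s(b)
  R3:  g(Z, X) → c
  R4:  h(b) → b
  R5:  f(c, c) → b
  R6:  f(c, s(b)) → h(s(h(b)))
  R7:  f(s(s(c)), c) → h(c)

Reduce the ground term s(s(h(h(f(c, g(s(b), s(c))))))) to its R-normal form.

s(s(b))

1. s(s(h(h(f(c, g(s(b), s(c)))))))  →  s(s(h(h(f(c, c)))))   [R3 at 1.1.1.1.2]
2. s(s(h(h(f(c, c)))))  →  s(s(h(h(b))))   [R5 at 1.1.1.1]
3. s(s(h(h(b))))  →  s(s(h(b)))   [R4 at 1.1.1]
4. s(s(h(b)))  →  s(s(b))   [R4 at 1.1]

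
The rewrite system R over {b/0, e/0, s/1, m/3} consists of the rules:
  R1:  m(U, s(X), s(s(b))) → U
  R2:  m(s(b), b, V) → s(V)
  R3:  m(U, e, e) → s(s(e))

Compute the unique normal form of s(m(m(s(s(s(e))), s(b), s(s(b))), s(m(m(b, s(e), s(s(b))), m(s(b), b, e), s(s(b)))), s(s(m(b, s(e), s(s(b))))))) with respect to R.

s(s(s(s(e))))

1. s(m(m(s(s(s(e))), s(b), s(s(b))), s(m(m(b, s(e), s(s(b))), m(s(b), b, e), s(s(b)))), s(s(m(b, s(e), s(s(b)))))))  →  s(m(s(s(s(e))), s(m(m(b, s(e), s(s(b))), m(s(b), b, e), s(s(b)))), s(s(m(b, s(e), s(s(b)))))))   [R1 at 1.1]
2. s(m(s(s(s(e))), s(m(m(b, s(e), s(s(b))), m(s(b), b, e), s(s(b)))), s(s(m(b, s(e), s(s(b)))))))  →  s(m(s(s(s(e))), s(m(b, m(s(b), b, e), s(s(b)))), s(s(m(b, s(e), s(s(b)))))))   [R1 at 1.2.1.1]
3. s(m(s(s(s(e))), s(m(b, m(s(b), b, e), s(s(b)))), s(s(m(b, s(e), s(s(b)))))))  →  s(m(s(s(s(e))), s(m(b, s(e), s(s(b)))), s(s(m(b, s(e), s(s(b)))))))   [R2 at 1.2.1.2]
4. s(m(s(s(s(e))), s(m(b, s(e), s(s(b)))), s(s(m(b, s(e), s(s(b)))))))  →  s(m(s(s(s(e))), s(b), s(s(m(b, s(e), s(s(b)))))))   [R1 at 1.2.1]
5. s(m(s(s(s(e))), s(b), s(s(m(b, s(e), s(s(b)))))))  →  s(m(s(s(s(e))), s(b), s(s(b))))   [R1 at 1.3.1.1]
6. s(m(s(s(s(e))), s(b), s(s(b))))  →  s(s(s(s(e))))   [R1 at 1]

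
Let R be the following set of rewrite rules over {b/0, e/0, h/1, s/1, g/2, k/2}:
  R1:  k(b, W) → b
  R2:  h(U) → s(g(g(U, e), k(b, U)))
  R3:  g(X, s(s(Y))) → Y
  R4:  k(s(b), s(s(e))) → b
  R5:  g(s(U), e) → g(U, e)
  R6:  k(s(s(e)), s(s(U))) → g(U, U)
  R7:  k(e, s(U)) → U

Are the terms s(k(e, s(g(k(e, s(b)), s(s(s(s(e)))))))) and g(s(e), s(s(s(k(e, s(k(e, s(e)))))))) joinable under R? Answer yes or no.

Reduce t₁ = s(k(e, s(g(k(e, s(b)), s(s(s(s(e)))))))):
1. s(k(e, s(g(k(e, s(b)), s(s(s(s(e))))))))  →  s(g(k(e, s(b)), s(s(s(s(e))))))   [R7 at 1]
2. s(g(k(e, s(b)), s(s(s(s(e))))))  →  s(s(s(e)))   [R3 at 1]

Reduce t₂ = g(s(e), s(s(s(k(e, s(k(e, s(e)))))))):
1. g(s(e), s(s(s(k(e, s(k(e, s(e))))))))  →  s(k(e, s(k(e, s(e)))))   [R3 at ε]
2. s(k(e, s(k(e, s(e)))))  →  s(k(e, s(e)))   [R7 at 1]
3. s(k(e, s(e)))  →  s(e)   [R7 at 1]

no — NF(t₁) = s(s(s(e))), NF(t₂) = s(e)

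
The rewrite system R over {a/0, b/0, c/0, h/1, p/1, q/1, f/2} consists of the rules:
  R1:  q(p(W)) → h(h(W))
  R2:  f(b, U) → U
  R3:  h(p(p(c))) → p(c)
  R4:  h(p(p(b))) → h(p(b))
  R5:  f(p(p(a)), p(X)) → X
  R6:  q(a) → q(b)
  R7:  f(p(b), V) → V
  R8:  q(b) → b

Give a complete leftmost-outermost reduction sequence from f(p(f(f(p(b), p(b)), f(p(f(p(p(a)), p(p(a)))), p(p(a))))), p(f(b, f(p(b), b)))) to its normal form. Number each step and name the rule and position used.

1. f(p(f(f(p(b), p(b)), f(p(f(p(p(a)), p(p(a)))), p(p(a))))), p(f(b, f(p(b), b))))  →  f(p(f(p(b), f(p(f(p(p(a)), p(p(a)))), p(p(a))))), p(f(b, f(p(b), b))))   [R7 at 1.1.1]
2. f(p(f(p(b), f(p(f(p(p(a)), p(p(a)))), p(p(a))))), p(f(b, f(p(b), b))))  →  f(p(f(p(f(p(p(a)), p(p(a)))), p(p(a)))), p(f(b, f(p(b), b))))   [R7 at 1.1]
3. f(p(f(p(f(p(p(a)), p(p(a)))), p(p(a)))), p(f(b, f(p(b), b))))  →  f(p(f(p(p(a)), p(p(a)))), p(f(b, f(p(b), b))))   [R5 at 1.1.1.1]
4. f(p(f(p(p(a)), p(p(a)))), p(f(b, f(p(b), b))))  →  f(p(p(a)), p(f(b, f(p(b), b))))   [R5 at 1.1]
5. f(p(p(a)), p(f(b, f(p(b), b))))  →  f(b, f(p(b), b))   [R5 at ε]
6. f(b, f(p(b), b))  →  f(p(b), b)   [R2 at ε]
7. f(p(b), b)  →  b   [R7 at ε]

b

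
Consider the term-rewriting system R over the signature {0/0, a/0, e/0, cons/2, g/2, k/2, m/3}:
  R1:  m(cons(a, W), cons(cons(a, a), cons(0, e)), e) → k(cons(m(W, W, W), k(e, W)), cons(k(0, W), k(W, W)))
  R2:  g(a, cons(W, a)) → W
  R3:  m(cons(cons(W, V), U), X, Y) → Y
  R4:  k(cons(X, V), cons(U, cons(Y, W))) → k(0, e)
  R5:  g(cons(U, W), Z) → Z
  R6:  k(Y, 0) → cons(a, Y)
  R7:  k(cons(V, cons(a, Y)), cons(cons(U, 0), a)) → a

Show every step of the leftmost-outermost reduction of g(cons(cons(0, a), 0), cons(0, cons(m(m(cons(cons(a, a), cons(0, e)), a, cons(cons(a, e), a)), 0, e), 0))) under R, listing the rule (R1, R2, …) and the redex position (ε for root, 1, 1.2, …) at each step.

1. g(cons(cons(0, a), 0), cons(0, cons(m(m(cons(cons(a, a), cons(0, e)), a, cons(cons(a, e), a)), 0, e), 0)))  →  cons(0, cons(m(m(cons(cons(a, a), cons(0, e)), a, cons(cons(a, e), a)), 0, e), 0))   [R5 at ε]
2. cons(0, cons(m(m(cons(cons(a, a), cons(0, e)), a, cons(cons(a, e), a)), 0, e), 0))  →  cons(0, cons(m(cons(cons(a, e), a), 0, e), 0))   [R3 at 2.1.1]
3. cons(0, cons(m(cons(cons(a, e), a), 0, e), 0))  →  cons(0, cons(e, 0))   [R3 at 2.1]

cons(0, cons(e, 0))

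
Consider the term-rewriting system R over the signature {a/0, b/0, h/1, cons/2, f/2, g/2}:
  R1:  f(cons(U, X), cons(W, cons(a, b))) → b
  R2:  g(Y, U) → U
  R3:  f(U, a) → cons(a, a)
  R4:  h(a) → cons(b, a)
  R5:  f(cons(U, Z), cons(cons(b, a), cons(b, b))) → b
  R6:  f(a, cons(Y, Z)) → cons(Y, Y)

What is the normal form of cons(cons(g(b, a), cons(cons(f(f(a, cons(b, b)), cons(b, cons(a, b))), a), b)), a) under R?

cons(cons(a, cons(cons(b, a), b)), a)

1. cons(cons(g(b, a), cons(cons(f(f(a, cons(b, b)), cons(b, cons(a, b))), a), b)), a)  →  cons(cons(a, cons(cons(f(f(a, cons(b, b)), cons(b, cons(a, b))), a), b)), a)   [R2 at 1.1]
2. cons(cons(a, cons(cons(f(f(a, cons(b, b)), cons(b, cons(a, b))), a), b)), a)  →  cons(cons(a, cons(cons(f(cons(b, b), cons(b, cons(a, b))), a), b)), a)   [R6 at 1.2.1.1.1]
3. cons(cons(a, cons(cons(f(cons(b, b), cons(b, cons(a, b))), a), b)), a)  →  cons(cons(a, cons(cons(b, a), b)), a)   [R1 at 1.2.1.1]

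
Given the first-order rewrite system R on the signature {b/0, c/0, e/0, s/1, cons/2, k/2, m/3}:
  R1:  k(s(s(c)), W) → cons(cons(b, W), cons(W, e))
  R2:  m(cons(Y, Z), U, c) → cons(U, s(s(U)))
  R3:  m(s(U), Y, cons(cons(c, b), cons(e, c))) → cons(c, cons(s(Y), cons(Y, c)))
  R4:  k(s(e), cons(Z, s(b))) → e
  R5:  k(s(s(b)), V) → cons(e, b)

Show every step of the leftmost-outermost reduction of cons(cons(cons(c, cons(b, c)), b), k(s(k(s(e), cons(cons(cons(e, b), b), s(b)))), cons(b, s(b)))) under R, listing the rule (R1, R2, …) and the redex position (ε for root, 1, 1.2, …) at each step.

1. cons(cons(cons(c, cons(b, c)), b), k(s(k(s(e), cons(cons(cons(e, b), b), s(b)))), cons(b, s(b))))  →  cons(cons(cons(c, cons(b, c)), b), k(s(e), cons(b, s(b))))   [R4 at 2.1.1]
2. cons(cons(cons(c, cons(b, c)), b), k(s(e), cons(b, s(b))))  →  cons(cons(cons(c, cons(b, c)), b), e)   [R4 at 2]

cons(cons(cons(c, cons(b, c)), b), e)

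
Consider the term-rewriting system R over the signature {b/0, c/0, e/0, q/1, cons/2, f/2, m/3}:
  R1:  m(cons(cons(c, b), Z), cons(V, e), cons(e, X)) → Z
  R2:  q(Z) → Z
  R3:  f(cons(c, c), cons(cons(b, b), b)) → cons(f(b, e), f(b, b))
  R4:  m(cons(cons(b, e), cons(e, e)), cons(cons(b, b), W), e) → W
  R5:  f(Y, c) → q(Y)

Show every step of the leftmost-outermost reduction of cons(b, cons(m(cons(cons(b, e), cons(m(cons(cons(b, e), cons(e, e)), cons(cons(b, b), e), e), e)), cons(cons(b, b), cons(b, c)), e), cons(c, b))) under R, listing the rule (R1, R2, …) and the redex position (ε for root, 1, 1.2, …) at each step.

cons(b, cons(cons(b, c), cons(c, b)))

1. cons(b, cons(m(cons(cons(b, e), cons(m(cons(cons(b, e), cons(e, e)), cons(cons(b, b), e), e), e)), cons(cons(b, b), cons(b, c)), e), cons(c, b)))  →  cons(b, cons(m(cons(cons(b, e), cons(e, e)), cons(cons(b, b), cons(b, c)), e), cons(c, b)))   [R4 at 2.1.1.2.1]
2. cons(b, cons(m(cons(cons(b, e), cons(e, e)), cons(cons(b, b), cons(b, c)), e), cons(c, b)))  →  cons(b, cons(cons(b, c), cons(c, b)))   [R4 at 2.1]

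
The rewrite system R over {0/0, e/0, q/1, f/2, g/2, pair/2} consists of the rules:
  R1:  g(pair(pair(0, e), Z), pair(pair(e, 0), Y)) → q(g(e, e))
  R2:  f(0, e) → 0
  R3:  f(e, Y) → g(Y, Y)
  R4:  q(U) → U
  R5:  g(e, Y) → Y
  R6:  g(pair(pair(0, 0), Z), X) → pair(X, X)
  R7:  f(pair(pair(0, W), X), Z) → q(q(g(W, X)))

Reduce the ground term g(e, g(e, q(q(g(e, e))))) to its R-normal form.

e

1. g(e, g(e, q(q(g(e, e)))))  →  g(e, q(q(g(e, e))))   [R5 at ε]
2. g(e, q(q(g(e, e))))  →  q(q(g(e, e)))   [R5 at ε]
3. q(q(g(e, e)))  →  q(g(e, e))   [R4 at ε]
4. q(g(e, e))  →  g(e, e)   [R4 at ε]
5. g(e, e)  →  e   [R5 at ε]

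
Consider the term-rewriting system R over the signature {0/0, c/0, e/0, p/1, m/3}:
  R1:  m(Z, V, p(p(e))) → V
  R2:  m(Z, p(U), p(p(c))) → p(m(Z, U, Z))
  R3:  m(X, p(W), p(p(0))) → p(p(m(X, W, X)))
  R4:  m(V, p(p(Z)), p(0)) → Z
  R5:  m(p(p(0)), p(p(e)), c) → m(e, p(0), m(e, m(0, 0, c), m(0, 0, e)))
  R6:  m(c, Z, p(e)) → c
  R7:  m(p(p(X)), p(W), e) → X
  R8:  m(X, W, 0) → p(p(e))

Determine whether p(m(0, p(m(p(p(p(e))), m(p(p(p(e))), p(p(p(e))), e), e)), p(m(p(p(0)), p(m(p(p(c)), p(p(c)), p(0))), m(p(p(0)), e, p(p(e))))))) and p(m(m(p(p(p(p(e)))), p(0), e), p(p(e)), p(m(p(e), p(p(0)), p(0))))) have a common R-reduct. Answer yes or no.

Reduce t₁ = p(m(0, p(m(p(p(p(e))), m(p(p(p(e))), p(p(p(e))), e), e)), p(m(p(p(0)), p(m(p(p(c)), p(p(c)), p(0))), m(p(p(0)), e, p(p(e))))))):
1. p(m(0, p(m(p(p(p(e))), m(p(p(p(e))), p(p(p(e))), e), e)), p(m(p(p(0)), p(m(p(p(c)), p(p(c)), p(0))), m(p(p(0)), e, p(p(e)))))))  →  p(m(0, p(m(p(p(p(e))), p(e), e)), p(m(p(p(0)), p(m(p(p(c)), p(p(c)), p(0))), m(p(p(0)), e, p(p(e)))))))   [R7 at 1.2.1.2]
2. p(m(0, p(m(p(p(p(e))), p(e), e)), p(m(p(p(0)), p(m(p(p(c)), p(p(c)), p(0))), m(p(p(0)), e, p(p(e)))))))  →  p(m(0, p(p(e)), p(m(p(p(0)), p(m(p(p(c)), p(p(c)), p(0))), m(p(p(0)), e, p(p(e)))))))   [R7 at 1.2.1]
3. p(m(0, p(p(e)), p(m(p(p(0)), p(m(p(p(c)), p(p(c)), p(0))), m(p(p(0)), e, p(p(e)))))))  →  p(m(0, p(p(e)), p(m(p(p(0)), p(c), m(p(p(0)), e, p(p(e)))))))   [R4 at 1.3.1.2.1]
4. p(m(0, p(p(e)), p(m(p(p(0)), p(c), m(p(p(0)), e, p(p(e)))))))  →  p(m(0, p(p(e)), p(m(p(p(0)), p(c), e))))   [R1 at 1.3.1.3]
5. p(m(0, p(p(e)), p(m(p(p(0)), p(c), e))))  →  p(m(0, p(p(e)), p(0)))   [R7 at 1.3.1]
6. p(m(0, p(p(e)), p(0)))  →  p(e)   [R4 at 1]

Reduce t₂ = p(m(m(p(p(p(p(e)))), p(0), e), p(p(e)), p(m(p(e), p(p(0)), p(0))))):
1. p(m(m(p(p(p(p(e)))), p(0), e), p(p(e)), p(m(p(e), p(p(0)), p(0)))))  →  p(m(p(p(e)), p(p(e)), p(m(p(e), p(p(0)), p(0)))))   [R7 at 1.1]
2. p(m(p(p(e)), p(p(e)), p(m(p(e), p(p(0)), p(0)))))  →  p(m(p(p(e)), p(p(e)), p(0)))   [R4 at 1.3.1]
3. p(m(p(p(e)), p(p(e)), p(0)))  →  p(e)   [R4 at 1]

yes — NF(t₁) = p(e), NF(t₂) = p(e)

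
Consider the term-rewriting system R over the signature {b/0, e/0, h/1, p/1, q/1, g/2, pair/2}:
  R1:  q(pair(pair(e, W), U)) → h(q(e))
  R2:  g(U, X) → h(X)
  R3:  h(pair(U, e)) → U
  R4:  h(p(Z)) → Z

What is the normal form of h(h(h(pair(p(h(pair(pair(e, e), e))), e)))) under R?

1. h(h(h(pair(p(h(pair(pair(e, e), e))), e))))  →  h(h(p(h(pair(pair(e, e), e)))))   [R3 at 1.1]
2. h(h(p(h(pair(pair(e, e), e)))))  →  h(h(pair(pair(e, e), e)))   [R4 at 1]
3. h(h(pair(pair(e, e), e)))  →  h(pair(e, e))   [R3 at 1]
4. h(pair(e, e))  →  e   [R3 at ε]

e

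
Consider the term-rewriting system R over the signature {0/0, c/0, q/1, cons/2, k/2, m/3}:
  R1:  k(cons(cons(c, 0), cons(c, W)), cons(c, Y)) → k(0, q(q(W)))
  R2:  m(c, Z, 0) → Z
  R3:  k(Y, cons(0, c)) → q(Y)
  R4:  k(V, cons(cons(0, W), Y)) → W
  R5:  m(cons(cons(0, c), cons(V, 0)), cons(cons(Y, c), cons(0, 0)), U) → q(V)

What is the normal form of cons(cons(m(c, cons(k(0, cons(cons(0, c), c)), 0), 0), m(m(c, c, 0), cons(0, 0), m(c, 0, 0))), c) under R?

1. cons(cons(m(c, cons(k(0, cons(cons(0, c), c)), 0), 0), m(m(c, c, 0), cons(0, 0), m(c, 0, 0))), c)  →  cons(cons(cons(k(0, cons(cons(0, c), c)), 0), m(m(c, c, 0), cons(0, 0), m(c, 0, 0))), c)   [R2 at 1.1]
2. cons(cons(cons(k(0, cons(cons(0, c), c)), 0), m(m(c, c, 0), cons(0, 0), m(c, 0, 0))), c)  →  cons(cons(cons(c, 0), m(m(c, c, 0), cons(0, 0), m(c, 0, 0))), c)   [R4 at 1.1.1]
3. cons(cons(cons(c, 0), m(m(c, c, 0), cons(0, 0), m(c, 0, 0))), c)  →  cons(cons(cons(c, 0), m(c, cons(0, 0), m(c, 0, 0))), c)   [R2 at 1.2.1]
4. cons(cons(cons(c, 0), m(c, cons(0, 0), m(c, 0, 0))), c)  →  cons(cons(cons(c, 0), m(c, cons(0, 0), 0)), c)   [R2 at 1.2.3]
5. cons(cons(cons(c, 0), m(c, cons(0, 0), 0)), c)  →  cons(cons(cons(c, 0), cons(0, 0)), c)   [R2 at 1.2]

cons(cons(cons(c, 0), cons(0, 0)), c)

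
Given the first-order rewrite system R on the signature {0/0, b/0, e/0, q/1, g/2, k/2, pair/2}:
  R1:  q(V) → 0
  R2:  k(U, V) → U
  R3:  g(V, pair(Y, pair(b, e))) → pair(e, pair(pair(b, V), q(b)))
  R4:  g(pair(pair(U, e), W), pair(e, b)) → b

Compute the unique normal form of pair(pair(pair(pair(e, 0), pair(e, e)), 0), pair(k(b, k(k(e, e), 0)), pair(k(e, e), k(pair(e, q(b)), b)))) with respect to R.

1. pair(pair(pair(pair(e, 0), pair(e, e)), 0), pair(k(b, k(k(e, e), 0)), pair(k(e, e), k(pair(e, q(b)), b))))  →  pair(pair(pair(pair(e, 0), pair(e, e)), 0), pair(b, pair(k(e, e), k(pair(e, q(b)), b))))   [R2 at 2.1]
2. pair(pair(pair(pair(e, 0), pair(e, e)), 0), pair(b, pair(k(e, e), k(pair(e, q(b)), b))))  →  pair(pair(pair(pair(e, 0), pair(e, e)), 0), pair(b, pair(e, k(pair(e, q(b)), b))))   [R2 at 2.2.1]
3. pair(pair(pair(pair(e, 0), pair(e, e)), 0), pair(b, pair(e, k(pair(e, q(b)), b))))  →  pair(pair(pair(pair(e, 0), pair(e, e)), 0), pair(b, pair(e, pair(e, q(b)))))   [R2 at 2.2.2]
4. pair(pair(pair(pair(e, 0), pair(e, e)), 0), pair(b, pair(e, pair(e, q(b)))))  →  pair(pair(pair(pair(e, 0), pair(e, e)), 0), pair(b, pair(e, pair(e, 0))))   [R1 at 2.2.2.2]

pair(pair(pair(pair(e, 0), pair(e, e)), 0), pair(b, pair(e, pair(e, 0))))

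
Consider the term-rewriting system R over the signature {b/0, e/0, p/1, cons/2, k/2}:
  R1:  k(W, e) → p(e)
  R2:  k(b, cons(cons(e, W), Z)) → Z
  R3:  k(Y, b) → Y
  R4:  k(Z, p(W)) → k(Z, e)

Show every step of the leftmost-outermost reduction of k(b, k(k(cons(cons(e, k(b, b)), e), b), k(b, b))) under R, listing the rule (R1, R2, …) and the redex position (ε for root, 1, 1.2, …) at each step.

1. k(b, k(k(cons(cons(e, k(b, b)), e), b), k(b, b)))  →  k(b, k(cons(cons(e, k(b, b)), e), k(b, b)))   [R3 at 2.1]
2. k(b, k(cons(cons(e, k(b, b)), e), k(b, b)))  →  k(b, k(cons(cons(e, b), e), k(b, b)))   [R3 at 2.1.1.2]
3. k(b, k(cons(cons(e, b), e), k(b, b)))  →  k(b, k(cons(cons(e, b), e), b))   [R3 at 2.2]
4. k(b, k(cons(cons(e, b), e), b))  →  k(b, cons(cons(e, b), e))   [R3 at 2]
5. k(b, cons(cons(e, b), e))  →  e   [R2 at ε]

e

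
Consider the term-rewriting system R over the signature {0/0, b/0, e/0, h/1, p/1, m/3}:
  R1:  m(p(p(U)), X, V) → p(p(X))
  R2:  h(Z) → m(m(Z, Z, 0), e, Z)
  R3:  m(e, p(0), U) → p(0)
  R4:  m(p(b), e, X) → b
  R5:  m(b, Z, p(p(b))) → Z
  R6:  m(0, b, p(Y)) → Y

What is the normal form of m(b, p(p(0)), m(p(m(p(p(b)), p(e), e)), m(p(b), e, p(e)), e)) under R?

1. m(b, p(p(0)), m(p(m(p(p(b)), p(e), e)), m(p(b), e, p(e)), e))  →  m(b, p(p(0)), m(p(p(p(p(e)))), m(p(b), e, p(e)), e))   [R1 at 3.1.1]
2. m(b, p(p(0)), m(p(p(p(p(e)))), m(p(b), e, p(e)), e))  →  m(b, p(p(0)), p(p(m(p(b), e, p(e)))))   [R1 at 3]
3. m(b, p(p(0)), p(p(m(p(b), e, p(e)))))  →  m(b, p(p(0)), p(p(b)))   [R4 at 3.1.1]
4. m(b, p(p(0)), p(p(b)))  →  p(p(0))   [R5 at ε]

p(p(0))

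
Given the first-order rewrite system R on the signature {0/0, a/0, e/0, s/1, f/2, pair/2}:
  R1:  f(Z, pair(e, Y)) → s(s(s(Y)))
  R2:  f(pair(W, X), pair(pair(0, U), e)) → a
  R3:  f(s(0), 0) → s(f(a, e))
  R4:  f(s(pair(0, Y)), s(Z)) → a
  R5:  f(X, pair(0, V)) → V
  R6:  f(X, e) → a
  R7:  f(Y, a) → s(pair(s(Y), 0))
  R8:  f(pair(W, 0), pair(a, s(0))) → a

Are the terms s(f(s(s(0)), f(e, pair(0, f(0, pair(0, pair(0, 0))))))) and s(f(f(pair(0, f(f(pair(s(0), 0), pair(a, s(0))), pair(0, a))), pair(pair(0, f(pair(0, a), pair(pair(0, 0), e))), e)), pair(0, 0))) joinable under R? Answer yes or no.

yes — NF(t₁) = s(0), NF(t₂) = s(0)

Reduce t₁ = s(f(s(s(0)), f(e, pair(0, f(0, pair(0, pair(0, 0))))))):
1. s(f(s(s(0)), f(e, pair(0, f(0, pair(0, pair(0, 0)))))))  →  s(f(s(s(0)), f(0, pair(0, pair(0, 0)))))   [R5 at 1.2]
2. s(f(s(s(0)), f(0, pair(0, pair(0, 0)))))  →  s(f(s(s(0)), pair(0, 0)))   [R5 at 1.2]
3. s(f(s(s(0)), pair(0, 0)))  →  s(0)   [R5 at 1]

Reduce t₂ = s(f(f(pair(0, f(f(pair(s(0), 0), pair(a, s(0))), pair(0, a))), pair(pair(0, f(pair(0, a), pair(pair(0, 0), e))), e)), pair(0, 0))):
1. s(f(f(pair(0, f(f(pair(s(0), 0), pair(a, s(0))), pair(0, a))), pair(pair(0, f(pair(0, a), pair(pair(0, 0), e))), e)), pair(0, 0)))  →  s(0)   [R5 at 1]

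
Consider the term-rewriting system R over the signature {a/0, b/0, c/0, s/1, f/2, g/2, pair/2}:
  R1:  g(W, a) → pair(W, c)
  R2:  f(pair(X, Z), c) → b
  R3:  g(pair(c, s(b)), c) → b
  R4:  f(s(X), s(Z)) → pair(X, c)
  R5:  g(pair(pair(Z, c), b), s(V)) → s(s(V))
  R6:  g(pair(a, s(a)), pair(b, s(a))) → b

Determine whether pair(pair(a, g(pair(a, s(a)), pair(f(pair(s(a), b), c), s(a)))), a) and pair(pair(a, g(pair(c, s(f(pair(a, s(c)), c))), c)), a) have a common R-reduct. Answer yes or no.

yes — NF(t₁) = pair(pair(a, b), a), NF(t₂) = pair(pair(a, b), a)

Reduce t₁ = pair(pair(a, g(pair(a, s(a)), pair(f(pair(s(a), b), c), s(a)))), a):
1. pair(pair(a, g(pair(a, s(a)), pair(f(pair(s(a), b), c), s(a)))), a)  →  pair(pair(a, g(pair(a, s(a)), pair(b, s(a)))), a)   [R2 at 1.2.2.1]
2. pair(pair(a, g(pair(a, s(a)), pair(b, s(a)))), a)  →  pair(pair(a, b), a)   [R6 at 1.2]

Reduce t₂ = pair(pair(a, g(pair(c, s(f(pair(a, s(c)), c))), c)), a):
1. pair(pair(a, g(pair(c, s(f(pair(a, s(c)), c))), c)), a)  →  pair(pair(a, g(pair(c, s(b)), c)), a)   [R2 at 1.2.1.2.1]
2. pair(pair(a, g(pair(c, s(b)), c)), a)  →  pair(pair(a, b), a)   [R3 at 1.2]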